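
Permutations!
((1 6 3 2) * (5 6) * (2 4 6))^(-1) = ((1 5 2)(3 4 6))^(-1) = (1 2 5)(3 6 4)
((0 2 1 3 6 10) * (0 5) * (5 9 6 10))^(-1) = ((0 2 1 3 10 9 6 5))^(-1) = (0 5 6 9 10 3 1 2)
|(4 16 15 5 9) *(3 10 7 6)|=20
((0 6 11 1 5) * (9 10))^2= (0 11 5 6 1)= ((0 6 11 1 5)(9 10))^2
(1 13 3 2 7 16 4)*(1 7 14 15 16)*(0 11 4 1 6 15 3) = (0 11 4 7 6 15 16 1 13)(2 14 3) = [11, 13, 14, 2, 7, 5, 15, 6, 8, 9, 10, 4, 12, 0, 3, 16, 1]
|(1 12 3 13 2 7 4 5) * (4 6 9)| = 10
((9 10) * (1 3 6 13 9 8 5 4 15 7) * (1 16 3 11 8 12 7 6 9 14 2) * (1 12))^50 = (1 8 4 6 14 12 16 9)(2 7 3 10 11 5 15 13)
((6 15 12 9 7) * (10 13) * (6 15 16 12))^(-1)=((6 16 12 9 7 15)(10 13))^(-1)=(6 15 7 9 12 16)(10 13)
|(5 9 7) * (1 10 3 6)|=|(1 10 3 6)(5 9 7)|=12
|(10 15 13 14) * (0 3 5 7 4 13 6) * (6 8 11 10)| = |(0 3 5 7 4 13 14 6)(8 11 10 15)| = 8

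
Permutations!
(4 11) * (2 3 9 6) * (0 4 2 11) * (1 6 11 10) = (0 4)(1 6 10)(2 3 9 11) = [4, 6, 3, 9, 0, 5, 10, 7, 8, 11, 1, 2]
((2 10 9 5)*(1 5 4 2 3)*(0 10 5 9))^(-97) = (0 10)(1 3 5 2 4 9)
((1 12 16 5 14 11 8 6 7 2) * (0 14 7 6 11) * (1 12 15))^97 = ((0 14)(1 15)(2 12 16 5 7)(8 11))^97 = (0 14)(1 15)(2 16 7 12 5)(8 11)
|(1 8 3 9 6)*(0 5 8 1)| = 6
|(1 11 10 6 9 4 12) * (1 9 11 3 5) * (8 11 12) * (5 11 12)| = |(1 3 11 10 6 5)(4 8 12 9)| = 12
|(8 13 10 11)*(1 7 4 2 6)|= |(1 7 4 2 6)(8 13 10 11)|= 20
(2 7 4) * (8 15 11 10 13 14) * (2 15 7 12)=(2 12)(4 15 11 10 13 14 8 7)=[0, 1, 12, 3, 15, 5, 6, 4, 7, 9, 13, 10, 2, 14, 8, 11]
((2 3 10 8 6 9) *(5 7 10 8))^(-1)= (2 9 6 8 3)(5 10 7)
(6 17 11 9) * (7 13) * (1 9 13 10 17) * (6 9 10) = (1 10 17 11 13 7 6) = [0, 10, 2, 3, 4, 5, 1, 6, 8, 9, 17, 13, 12, 7, 14, 15, 16, 11]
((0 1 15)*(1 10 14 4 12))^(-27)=(0 10 14 4 12 1 15)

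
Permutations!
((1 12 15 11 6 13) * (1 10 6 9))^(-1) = ((1 12 15 11 9)(6 13 10))^(-1) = (1 9 11 15 12)(6 10 13)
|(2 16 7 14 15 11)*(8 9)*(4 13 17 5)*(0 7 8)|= |(0 7 14 15 11 2 16 8 9)(4 13 17 5)|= 36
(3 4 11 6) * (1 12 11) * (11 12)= (12)(1 11 6 3 4)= [0, 11, 2, 4, 1, 5, 3, 7, 8, 9, 10, 6, 12]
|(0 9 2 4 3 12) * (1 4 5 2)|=|(0 9 1 4 3 12)(2 5)|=6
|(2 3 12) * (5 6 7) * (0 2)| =|(0 2 3 12)(5 6 7)| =12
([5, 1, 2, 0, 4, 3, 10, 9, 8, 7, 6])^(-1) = [3, 1, 2, 5, 4, 0, 10, 9, 8, 7, 6]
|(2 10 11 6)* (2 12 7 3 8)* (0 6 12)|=|(0 6)(2 10 11 12 7 3 8)|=14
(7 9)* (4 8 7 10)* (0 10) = (0 10 4 8 7 9) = [10, 1, 2, 3, 8, 5, 6, 9, 7, 0, 4]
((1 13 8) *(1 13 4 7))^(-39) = ((1 4 7)(8 13))^(-39) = (8 13)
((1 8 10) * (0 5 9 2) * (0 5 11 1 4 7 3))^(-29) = (0 8 7 11 10 3 1 4)(2 5 9)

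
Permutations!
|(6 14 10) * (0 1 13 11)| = |(0 1 13 11)(6 14 10)| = 12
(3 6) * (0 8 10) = [8, 1, 2, 6, 4, 5, 3, 7, 10, 9, 0] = (0 8 10)(3 6)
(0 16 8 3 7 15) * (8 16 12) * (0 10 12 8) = (16)(0 8 3 7 15 10 12) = [8, 1, 2, 7, 4, 5, 6, 15, 3, 9, 12, 11, 0, 13, 14, 10, 16]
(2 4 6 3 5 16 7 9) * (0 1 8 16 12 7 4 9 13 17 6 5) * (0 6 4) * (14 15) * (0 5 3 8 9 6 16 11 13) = (0 1 9 2 6 8 11 13 17 4 3 16 5 12 7)(14 15) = [1, 9, 6, 16, 3, 12, 8, 0, 11, 2, 10, 13, 7, 17, 15, 14, 5, 4]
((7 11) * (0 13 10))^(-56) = ((0 13 10)(7 11))^(-56) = (0 13 10)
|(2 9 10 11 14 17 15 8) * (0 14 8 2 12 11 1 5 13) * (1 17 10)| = 30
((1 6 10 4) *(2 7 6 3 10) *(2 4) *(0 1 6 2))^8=(10)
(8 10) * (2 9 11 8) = [0, 1, 9, 3, 4, 5, 6, 7, 10, 11, 2, 8] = (2 9 11 8 10)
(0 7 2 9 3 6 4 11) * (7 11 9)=[11, 1, 7, 6, 9, 5, 4, 2, 8, 3, 10, 0]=(0 11)(2 7)(3 6 4 9)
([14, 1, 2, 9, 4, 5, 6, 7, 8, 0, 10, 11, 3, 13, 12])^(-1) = (0 9 3 12 14)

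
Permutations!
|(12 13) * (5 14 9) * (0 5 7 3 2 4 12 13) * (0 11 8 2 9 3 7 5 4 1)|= 28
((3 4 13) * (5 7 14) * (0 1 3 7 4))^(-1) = ((0 1 3)(4 13 7 14 5))^(-1) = (0 3 1)(4 5 14 7 13)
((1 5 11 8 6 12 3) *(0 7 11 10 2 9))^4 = (0 6 5)(1 9 8)(2 11 3)(7 12 10)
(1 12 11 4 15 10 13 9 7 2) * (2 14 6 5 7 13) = [0, 12, 1, 3, 15, 7, 5, 14, 8, 13, 2, 4, 11, 9, 6, 10] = (1 12 11 4 15 10 2)(5 7 14 6)(9 13)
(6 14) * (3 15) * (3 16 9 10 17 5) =[0, 1, 2, 15, 4, 3, 14, 7, 8, 10, 17, 11, 12, 13, 6, 16, 9, 5] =(3 15 16 9 10 17 5)(6 14)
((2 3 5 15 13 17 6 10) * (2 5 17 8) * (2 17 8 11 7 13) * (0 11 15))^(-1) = (0 5 10 6 17 8 3 2 15 13 7 11)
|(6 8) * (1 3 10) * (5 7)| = 6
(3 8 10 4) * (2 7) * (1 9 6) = [0, 9, 7, 8, 3, 5, 1, 2, 10, 6, 4] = (1 9 6)(2 7)(3 8 10 4)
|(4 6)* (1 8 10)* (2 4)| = |(1 8 10)(2 4 6)| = 3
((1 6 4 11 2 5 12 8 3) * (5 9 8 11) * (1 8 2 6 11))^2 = ((1 11 6 4 5 12)(2 9)(3 8))^2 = (1 6 5)(4 12 11)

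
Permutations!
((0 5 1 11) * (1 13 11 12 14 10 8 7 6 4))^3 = ((0 5 13 11)(1 12 14 10 8 7 6 4))^3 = (0 11 13 5)(1 10 6 12 8 4 14 7)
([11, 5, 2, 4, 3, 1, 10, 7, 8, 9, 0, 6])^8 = [0, 1, 2, 3, 4, 5, 6, 7, 8, 9, 10, 11]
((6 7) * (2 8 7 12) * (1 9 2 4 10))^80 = (1 10 4 12 6 7 8 2 9)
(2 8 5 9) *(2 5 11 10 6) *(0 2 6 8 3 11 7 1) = (0 2 3 11 10 8 7 1)(5 9) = [2, 0, 3, 11, 4, 9, 6, 1, 7, 5, 8, 10]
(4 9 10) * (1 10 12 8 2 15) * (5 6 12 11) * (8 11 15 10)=[0, 8, 10, 3, 9, 6, 12, 7, 2, 15, 4, 5, 11, 13, 14, 1]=(1 8 2 10 4 9 15)(5 6 12 11)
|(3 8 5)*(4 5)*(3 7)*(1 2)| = 10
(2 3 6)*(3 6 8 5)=(2 6)(3 8 5)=[0, 1, 6, 8, 4, 3, 2, 7, 5]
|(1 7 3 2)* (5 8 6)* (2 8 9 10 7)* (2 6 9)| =20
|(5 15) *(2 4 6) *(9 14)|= |(2 4 6)(5 15)(9 14)|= 6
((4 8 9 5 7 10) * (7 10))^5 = ((4 8 9 5 10))^5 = (10)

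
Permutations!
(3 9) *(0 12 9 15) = (0 12 9 3 15) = [12, 1, 2, 15, 4, 5, 6, 7, 8, 3, 10, 11, 9, 13, 14, 0]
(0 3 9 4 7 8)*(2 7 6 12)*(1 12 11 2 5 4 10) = (0 3 9 10 1 12 5 4 6 11 2 7 8) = [3, 12, 7, 9, 6, 4, 11, 8, 0, 10, 1, 2, 5]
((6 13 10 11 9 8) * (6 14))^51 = ((6 13 10 11 9 8 14))^51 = (6 10 9 14 13 11 8)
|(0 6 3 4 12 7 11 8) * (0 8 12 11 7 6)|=|(3 4 11 12 6)|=5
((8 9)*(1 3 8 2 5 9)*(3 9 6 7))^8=(9)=((1 9 2 5 6 7 3 8))^8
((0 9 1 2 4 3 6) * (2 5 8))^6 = ((0 9 1 5 8 2 4 3 6))^6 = (0 4 5)(1 6 2)(3 8 9)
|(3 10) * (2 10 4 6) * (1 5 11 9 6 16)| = |(1 5 11 9 6 2 10 3 4 16)| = 10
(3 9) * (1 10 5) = [0, 10, 2, 9, 4, 1, 6, 7, 8, 3, 5] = (1 10 5)(3 9)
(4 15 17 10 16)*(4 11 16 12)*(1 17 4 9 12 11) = [0, 17, 2, 3, 15, 5, 6, 7, 8, 12, 11, 16, 9, 13, 14, 4, 1, 10] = (1 17 10 11 16)(4 15)(9 12)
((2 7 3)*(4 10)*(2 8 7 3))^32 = (10)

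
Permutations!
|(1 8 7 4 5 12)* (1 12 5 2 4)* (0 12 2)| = |(0 12 2 4)(1 8 7)| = 12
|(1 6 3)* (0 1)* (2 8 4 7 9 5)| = |(0 1 6 3)(2 8 4 7 9 5)| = 12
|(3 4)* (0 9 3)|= |(0 9 3 4)|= 4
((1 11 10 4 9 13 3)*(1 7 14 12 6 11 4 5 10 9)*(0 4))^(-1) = ((0 4 1)(3 7 14 12 6 11 9 13)(5 10))^(-1) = (0 1 4)(3 13 9 11 6 12 14 7)(5 10)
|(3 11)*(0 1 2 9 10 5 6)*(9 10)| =6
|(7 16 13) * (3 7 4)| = |(3 7 16 13 4)| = 5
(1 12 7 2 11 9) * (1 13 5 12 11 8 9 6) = (1 11 6)(2 8 9 13 5 12 7) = [0, 11, 8, 3, 4, 12, 1, 2, 9, 13, 10, 6, 7, 5]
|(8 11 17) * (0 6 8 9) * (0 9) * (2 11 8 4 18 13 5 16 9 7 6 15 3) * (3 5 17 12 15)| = |(0 3 2 11 12 15 5 16 9 7 6 4 18 13 17)| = 15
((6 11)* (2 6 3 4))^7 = (2 11 4 6 3)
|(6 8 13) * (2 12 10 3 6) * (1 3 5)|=9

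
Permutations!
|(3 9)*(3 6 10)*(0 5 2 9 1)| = 8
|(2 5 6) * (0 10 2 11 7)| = |(0 10 2 5 6 11 7)| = 7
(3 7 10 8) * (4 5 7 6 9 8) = [0, 1, 2, 6, 5, 7, 9, 10, 3, 8, 4] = (3 6 9 8)(4 5 7 10)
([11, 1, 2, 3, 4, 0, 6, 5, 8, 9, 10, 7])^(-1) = (0 5 7 11)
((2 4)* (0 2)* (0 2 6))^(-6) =(6)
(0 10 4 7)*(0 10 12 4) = (0 12 4 7 10) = [12, 1, 2, 3, 7, 5, 6, 10, 8, 9, 0, 11, 4]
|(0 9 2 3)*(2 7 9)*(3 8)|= |(0 2 8 3)(7 9)|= 4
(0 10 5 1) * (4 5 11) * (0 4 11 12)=(0 10 12)(1 4 5)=[10, 4, 2, 3, 5, 1, 6, 7, 8, 9, 12, 11, 0]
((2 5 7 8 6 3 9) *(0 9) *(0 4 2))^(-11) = ((0 9)(2 5 7 8 6 3 4))^(-11) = (0 9)(2 8 4 7 3 5 6)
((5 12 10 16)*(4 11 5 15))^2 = ((4 11 5 12 10 16 15))^2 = (4 5 10 15 11 12 16)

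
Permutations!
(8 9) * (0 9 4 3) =(0 9 8 4 3) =[9, 1, 2, 0, 3, 5, 6, 7, 4, 8]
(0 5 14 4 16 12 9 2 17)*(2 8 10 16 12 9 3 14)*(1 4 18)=[5, 4, 17, 14, 12, 2, 6, 7, 10, 8, 16, 11, 3, 13, 18, 15, 9, 0, 1]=(0 5 2 17)(1 4 12 3 14 18)(8 10 16 9)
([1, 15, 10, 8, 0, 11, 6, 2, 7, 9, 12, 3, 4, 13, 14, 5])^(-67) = (0 3 12 5 2 1 8 4 11 10 15 7)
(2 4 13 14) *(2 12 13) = (2 4)(12 13 14) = [0, 1, 4, 3, 2, 5, 6, 7, 8, 9, 10, 11, 13, 14, 12]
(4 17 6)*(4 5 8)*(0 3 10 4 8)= (0 3 10 4 17 6 5)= [3, 1, 2, 10, 17, 0, 5, 7, 8, 9, 4, 11, 12, 13, 14, 15, 16, 6]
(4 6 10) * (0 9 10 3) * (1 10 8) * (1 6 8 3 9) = (0 1 10 4 8 6 9 3) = [1, 10, 2, 0, 8, 5, 9, 7, 6, 3, 4]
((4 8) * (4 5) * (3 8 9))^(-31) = (3 9 4 5 8)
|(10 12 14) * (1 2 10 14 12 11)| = |(14)(1 2 10 11)| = 4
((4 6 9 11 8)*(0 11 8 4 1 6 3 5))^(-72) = ((0 11 4 3 5)(1 6 9 8))^(-72) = (0 3 11 5 4)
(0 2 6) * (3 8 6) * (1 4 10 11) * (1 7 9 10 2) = [1, 4, 3, 8, 2, 5, 0, 9, 6, 10, 11, 7] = (0 1 4 2 3 8 6)(7 9 10 11)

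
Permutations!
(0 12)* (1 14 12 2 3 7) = (0 2 3 7 1 14 12) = [2, 14, 3, 7, 4, 5, 6, 1, 8, 9, 10, 11, 0, 13, 12]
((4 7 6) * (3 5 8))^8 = (3 8 5)(4 6 7)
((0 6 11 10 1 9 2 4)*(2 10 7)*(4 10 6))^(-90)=((0 4)(1 9 6 11 7 2 10))^(-90)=(1 9 6 11 7 2 10)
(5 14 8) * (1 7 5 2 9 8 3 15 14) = (1 7 5)(2 9 8)(3 15 14) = [0, 7, 9, 15, 4, 1, 6, 5, 2, 8, 10, 11, 12, 13, 3, 14]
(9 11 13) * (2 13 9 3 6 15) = (2 13 3 6 15)(9 11) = [0, 1, 13, 6, 4, 5, 15, 7, 8, 11, 10, 9, 12, 3, 14, 2]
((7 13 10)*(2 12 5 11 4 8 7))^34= (2 13 8 11 12 10 7 4 5)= ((2 12 5 11 4 8 7 13 10))^34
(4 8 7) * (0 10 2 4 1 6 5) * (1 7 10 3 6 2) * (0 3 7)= [7, 2, 4, 6, 8, 3, 5, 0, 10, 9, 1]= (0 7)(1 2 4 8 10)(3 6 5)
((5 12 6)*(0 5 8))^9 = (0 8 6 12 5)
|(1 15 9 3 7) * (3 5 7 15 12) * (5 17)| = 8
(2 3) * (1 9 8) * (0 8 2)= (0 8 1 9 2 3)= [8, 9, 3, 0, 4, 5, 6, 7, 1, 2]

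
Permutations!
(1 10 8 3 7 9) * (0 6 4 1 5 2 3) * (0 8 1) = (0 6 4)(1 10)(2 3 7 9 5) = [6, 10, 3, 7, 0, 2, 4, 9, 8, 5, 1]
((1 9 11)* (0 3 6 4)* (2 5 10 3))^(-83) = (0 2 5 10 3 6 4)(1 9 11)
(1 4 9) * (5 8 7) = [0, 4, 2, 3, 9, 8, 6, 5, 7, 1] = (1 4 9)(5 8 7)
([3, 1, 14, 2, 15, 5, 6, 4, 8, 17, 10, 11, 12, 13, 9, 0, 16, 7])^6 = [7, 1, 15, 4, 9, 5, 6, 14, 8, 3, 10, 11, 12, 13, 0, 17, 16, 2]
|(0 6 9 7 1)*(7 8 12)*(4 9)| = |(0 6 4 9 8 12 7 1)| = 8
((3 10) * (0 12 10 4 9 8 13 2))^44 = (0 2 13 8 9 4 3 10 12)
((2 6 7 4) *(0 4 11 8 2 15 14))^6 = (0 15)(2 6 7 11 8)(4 14)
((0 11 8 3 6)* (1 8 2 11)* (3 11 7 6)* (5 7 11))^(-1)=((0 1 8 5 7 6)(2 11))^(-1)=(0 6 7 5 8 1)(2 11)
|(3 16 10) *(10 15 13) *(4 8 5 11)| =20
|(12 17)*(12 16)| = |(12 17 16)| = 3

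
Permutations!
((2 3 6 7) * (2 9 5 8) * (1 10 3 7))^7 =((1 10 3 6)(2 7 9 5 8))^7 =(1 6 3 10)(2 9 8 7 5)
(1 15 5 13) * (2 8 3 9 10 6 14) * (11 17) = (1 15 5 13)(2 8 3 9 10 6 14)(11 17) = [0, 15, 8, 9, 4, 13, 14, 7, 3, 10, 6, 17, 12, 1, 2, 5, 16, 11]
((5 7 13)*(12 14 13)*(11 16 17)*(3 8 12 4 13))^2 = (3 12)(4 5)(7 13)(8 14)(11 17 16)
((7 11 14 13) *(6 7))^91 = ((6 7 11 14 13))^91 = (6 7 11 14 13)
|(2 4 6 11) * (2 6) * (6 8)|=6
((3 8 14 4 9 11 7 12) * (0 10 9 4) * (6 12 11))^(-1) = ((0 10 9 6 12 3 8 14)(7 11))^(-1) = (0 14 8 3 12 6 9 10)(7 11)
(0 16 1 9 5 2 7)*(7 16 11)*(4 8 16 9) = (0 11 7)(1 4 8 16)(2 9 5) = [11, 4, 9, 3, 8, 2, 6, 0, 16, 5, 10, 7, 12, 13, 14, 15, 1]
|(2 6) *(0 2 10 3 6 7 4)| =12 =|(0 2 7 4)(3 6 10)|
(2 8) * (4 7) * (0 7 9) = (0 7 4 9)(2 8) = [7, 1, 8, 3, 9, 5, 6, 4, 2, 0]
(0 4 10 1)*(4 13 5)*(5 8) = (0 13 8 5 4 10 1) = [13, 0, 2, 3, 10, 4, 6, 7, 5, 9, 1, 11, 12, 8]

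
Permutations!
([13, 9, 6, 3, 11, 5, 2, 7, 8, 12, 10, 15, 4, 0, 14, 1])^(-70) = [0, 12, 2, 3, 15, 5, 6, 7, 8, 4, 10, 1, 11, 13, 14, 9]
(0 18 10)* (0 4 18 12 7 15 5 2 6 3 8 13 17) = (0 12 7 15 5 2 6 3 8 13 17)(4 18 10) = [12, 1, 6, 8, 18, 2, 3, 15, 13, 9, 4, 11, 7, 17, 14, 5, 16, 0, 10]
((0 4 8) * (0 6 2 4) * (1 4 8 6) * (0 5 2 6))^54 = (8)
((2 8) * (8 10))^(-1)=((2 10 8))^(-1)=(2 8 10)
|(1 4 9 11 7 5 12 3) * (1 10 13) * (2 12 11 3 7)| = 30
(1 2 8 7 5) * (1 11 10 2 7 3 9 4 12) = (1 7 5 11 10 2 8 3 9 4 12) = [0, 7, 8, 9, 12, 11, 6, 5, 3, 4, 2, 10, 1]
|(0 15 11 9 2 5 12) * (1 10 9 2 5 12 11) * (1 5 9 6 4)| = 12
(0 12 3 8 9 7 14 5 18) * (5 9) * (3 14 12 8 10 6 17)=(0 8 5 18)(3 10 6 17)(7 12 14 9)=[8, 1, 2, 10, 4, 18, 17, 12, 5, 7, 6, 11, 14, 13, 9, 15, 16, 3, 0]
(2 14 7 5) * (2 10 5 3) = (2 14 7 3)(5 10) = [0, 1, 14, 2, 4, 10, 6, 3, 8, 9, 5, 11, 12, 13, 7]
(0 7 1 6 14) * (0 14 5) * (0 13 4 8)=(14)(0 7 1 6 5 13 4 8)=[7, 6, 2, 3, 8, 13, 5, 1, 0, 9, 10, 11, 12, 4, 14]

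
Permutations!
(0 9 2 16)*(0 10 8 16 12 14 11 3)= (0 9 2 12 14 11 3)(8 16 10)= [9, 1, 12, 0, 4, 5, 6, 7, 16, 2, 8, 3, 14, 13, 11, 15, 10]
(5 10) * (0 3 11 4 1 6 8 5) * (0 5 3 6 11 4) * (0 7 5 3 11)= (0 6 8 11 7 5 10 3 4 1)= [6, 0, 2, 4, 1, 10, 8, 5, 11, 9, 3, 7]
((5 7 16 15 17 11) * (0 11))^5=(0 15 7 11 17 16 5)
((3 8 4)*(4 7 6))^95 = (8)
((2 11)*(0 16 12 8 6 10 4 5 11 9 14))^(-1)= ((0 16 12 8 6 10 4 5 11 2 9 14))^(-1)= (0 14 9 2 11 5 4 10 6 8 12 16)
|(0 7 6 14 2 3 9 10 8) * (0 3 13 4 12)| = 8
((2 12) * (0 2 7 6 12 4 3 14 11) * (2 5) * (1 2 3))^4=(0 11 14 3 5)(1 2 4)(6 12 7)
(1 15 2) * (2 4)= (1 15 4 2)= [0, 15, 1, 3, 2, 5, 6, 7, 8, 9, 10, 11, 12, 13, 14, 4]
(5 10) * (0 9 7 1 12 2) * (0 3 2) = (0 9 7 1 12)(2 3)(5 10) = [9, 12, 3, 2, 4, 10, 6, 1, 8, 7, 5, 11, 0]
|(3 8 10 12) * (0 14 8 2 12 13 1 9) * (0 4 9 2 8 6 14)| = |(1 2 12 3 8 10 13)(4 9)(6 14)| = 14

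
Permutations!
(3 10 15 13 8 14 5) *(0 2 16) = (0 2 16)(3 10 15 13 8 14 5) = [2, 1, 16, 10, 4, 3, 6, 7, 14, 9, 15, 11, 12, 8, 5, 13, 0]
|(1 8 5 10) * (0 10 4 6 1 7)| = 15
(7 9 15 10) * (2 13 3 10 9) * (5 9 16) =(2 13 3 10 7)(5 9 15 16) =[0, 1, 13, 10, 4, 9, 6, 2, 8, 15, 7, 11, 12, 3, 14, 16, 5]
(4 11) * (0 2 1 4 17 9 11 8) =[2, 4, 1, 3, 8, 5, 6, 7, 0, 11, 10, 17, 12, 13, 14, 15, 16, 9] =(0 2 1 4 8)(9 11 17)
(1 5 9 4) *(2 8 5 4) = (1 4)(2 8 5 9) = [0, 4, 8, 3, 1, 9, 6, 7, 5, 2]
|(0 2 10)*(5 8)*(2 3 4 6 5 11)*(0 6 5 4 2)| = 9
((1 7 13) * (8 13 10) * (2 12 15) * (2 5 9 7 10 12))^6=(1 8)(5 9 7 12 15)(10 13)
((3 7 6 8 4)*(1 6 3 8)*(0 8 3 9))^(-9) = (0 3)(1 6)(4 9)(7 8)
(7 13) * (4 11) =(4 11)(7 13) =[0, 1, 2, 3, 11, 5, 6, 13, 8, 9, 10, 4, 12, 7]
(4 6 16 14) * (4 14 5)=(4 6 16 5)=[0, 1, 2, 3, 6, 4, 16, 7, 8, 9, 10, 11, 12, 13, 14, 15, 5]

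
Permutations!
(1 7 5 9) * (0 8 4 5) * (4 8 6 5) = (0 6 5 9 1 7) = [6, 7, 2, 3, 4, 9, 5, 0, 8, 1]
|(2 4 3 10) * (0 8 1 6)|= 4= |(0 8 1 6)(2 4 3 10)|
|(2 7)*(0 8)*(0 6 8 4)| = 2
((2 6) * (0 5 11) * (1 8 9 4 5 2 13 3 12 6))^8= ((0 2 1 8 9 4 5 11)(3 12 6 13))^8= (13)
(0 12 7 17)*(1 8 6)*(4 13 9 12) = (0 4 13 9 12 7 17)(1 8 6) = [4, 8, 2, 3, 13, 5, 1, 17, 6, 12, 10, 11, 7, 9, 14, 15, 16, 0]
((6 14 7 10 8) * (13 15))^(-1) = ((6 14 7 10 8)(13 15))^(-1) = (6 8 10 7 14)(13 15)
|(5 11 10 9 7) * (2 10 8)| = 7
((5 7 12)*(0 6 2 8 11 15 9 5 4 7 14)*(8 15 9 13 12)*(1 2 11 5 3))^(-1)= (0 14 5 8 7 4 12 13 15 2 1 3 9 11 6)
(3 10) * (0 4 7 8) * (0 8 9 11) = (0 4 7 9 11)(3 10) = [4, 1, 2, 10, 7, 5, 6, 9, 8, 11, 3, 0]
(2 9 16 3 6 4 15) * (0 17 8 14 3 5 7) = (0 17 8 14 3 6 4 15 2 9 16 5 7) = [17, 1, 9, 6, 15, 7, 4, 0, 14, 16, 10, 11, 12, 13, 3, 2, 5, 8]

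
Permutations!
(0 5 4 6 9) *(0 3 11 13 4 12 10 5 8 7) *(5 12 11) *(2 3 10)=(0 8 7)(2 3 5 11 13 4 6 9 10 12)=[8, 1, 3, 5, 6, 11, 9, 0, 7, 10, 12, 13, 2, 4]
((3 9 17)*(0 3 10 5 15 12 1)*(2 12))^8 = ((0 3 9 17 10 5 15 2 12 1))^8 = (0 12 15 10 9)(1 2 5 17 3)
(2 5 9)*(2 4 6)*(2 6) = (2 5 9 4) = [0, 1, 5, 3, 2, 9, 6, 7, 8, 4]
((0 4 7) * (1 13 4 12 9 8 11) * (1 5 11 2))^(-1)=((0 12 9 8 2 1 13 4 7)(5 11))^(-1)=(0 7 4 13 1 2 8 9 12)(5 11)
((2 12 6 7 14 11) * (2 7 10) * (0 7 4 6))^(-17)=(0 7 14 11 4 6 10 2 12)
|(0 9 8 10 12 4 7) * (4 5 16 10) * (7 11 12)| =10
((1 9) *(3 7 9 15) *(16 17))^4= (17)(1 9 7 3 15)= ((1 15 3 7 9)(16 17))^4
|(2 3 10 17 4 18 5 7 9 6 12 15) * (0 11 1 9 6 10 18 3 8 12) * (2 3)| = |(0 11 1 9 10 17 4 2 8 12 15 3 18 5 7 6)| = 16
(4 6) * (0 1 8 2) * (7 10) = (0 1 8 2)(4 6)(7 10) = [1, 8, 0, 3, 6, 5, 4, 10, 2, 9, 7]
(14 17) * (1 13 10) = (1 13 10)(14 17) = [0, 13, 2, 3, 4, 5, 6, 7, 8, 9, 1, 11, 12, 10, 17, 15, 16, 14]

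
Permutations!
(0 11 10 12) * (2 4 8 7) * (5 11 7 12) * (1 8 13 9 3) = (0 7 2 4 13 9 3 1 8 12)(5 11 10) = [7, 8, 4, 1, 13, 11, 6, 2, 12, 3, 5, 10, 0, 9]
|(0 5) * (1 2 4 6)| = 4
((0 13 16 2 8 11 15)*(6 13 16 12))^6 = (16)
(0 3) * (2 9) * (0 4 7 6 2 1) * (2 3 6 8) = (0 6 3 4 7 8 2 9 1) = [6, 0, 9, 4, 7, 5, 3, 8, 2, 1]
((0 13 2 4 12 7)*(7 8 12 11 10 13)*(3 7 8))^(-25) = (13)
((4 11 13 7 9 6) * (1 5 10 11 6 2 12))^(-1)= (1 12 2 9 7 13 11 10 5)(4 6)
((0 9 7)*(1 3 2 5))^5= ((0 9 7)(1 3 2 5))^5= (0 7 9)(1 3 2 5)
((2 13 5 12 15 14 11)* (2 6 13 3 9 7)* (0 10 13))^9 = (15)(2 3 9 7)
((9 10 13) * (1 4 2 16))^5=(1 4 2 16)(9 13 10)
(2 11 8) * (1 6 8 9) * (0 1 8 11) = (0 1 6 11 9 8 2) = [1, 6, 0, 3, 4, 5, 11, 7, 2, 8, 10, 9]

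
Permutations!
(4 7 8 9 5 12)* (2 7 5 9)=(2 7 8)(4 5 12)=[0, 1, 7, 3, 5, 12, 6, 8, 2, 9, 10, 11, 4]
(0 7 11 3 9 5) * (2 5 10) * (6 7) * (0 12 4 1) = [6, 0, 5, 9, 1, 12, 7, 11, 8, 10, 2, 3, 4] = (0 6 7 11 3 9 10 2 5 12 4 1)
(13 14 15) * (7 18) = [0, 1, 2, 3, 4, 5, 6, 18, 8, 9, 10, 11, 12, 14, 15, 13, 16, 17, 7] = (7 18)(13 14 15)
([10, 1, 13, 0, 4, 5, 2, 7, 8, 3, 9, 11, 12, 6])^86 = [9, 1, 6, 10, 4, 5, 13, 7, 8, 0, 3, 11, 12, 2]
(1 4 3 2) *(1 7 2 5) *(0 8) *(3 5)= [8, 4, 7, 3, 5, 1, 6, 2, 0]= (0 8)(1 4 5)(2 7)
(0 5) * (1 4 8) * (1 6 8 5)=[1, 4, 2, 3, 5, 0, 8, 7, 6]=(0 1 4 5)(6 8)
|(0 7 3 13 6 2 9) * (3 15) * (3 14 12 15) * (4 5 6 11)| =30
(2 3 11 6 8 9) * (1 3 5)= (1 3 11 6 8 9 2 5)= [0, 3, 5, 11, 4, 1, 8, 7, 9, 2, 10, 6]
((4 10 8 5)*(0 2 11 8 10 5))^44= ((0 2 11 8)(4 5))^44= (11)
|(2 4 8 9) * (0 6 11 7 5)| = 20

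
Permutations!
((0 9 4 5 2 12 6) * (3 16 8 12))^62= ((0 9 4 5 2 3 16 8 12 6))^62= (0 4 2 16 12)(3 8 6 9 5)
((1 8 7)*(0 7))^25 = ((0 7 1 8))^25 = (0 7 1 8)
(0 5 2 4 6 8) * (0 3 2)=(0 5)(2 4 6 8 3)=[5, 1, 4, 2, 6, 0, 8, 7, 3]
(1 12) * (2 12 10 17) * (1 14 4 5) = [0, 10, 12, 3, 5, 1, 6, 7, 8, 9, 17, 11, 14, 13, 4, 15, 16, 2] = (1 10 17 2 12 14 4 5)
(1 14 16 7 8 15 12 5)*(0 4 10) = (0 4 10)(1 14 16 7 8 15 12 5) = [4, 14, 2, 3, 10, 1, 6, 8, 15, 9, 0, 11, 5, 13, 16, 12, 7]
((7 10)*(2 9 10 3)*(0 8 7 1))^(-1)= (0 1 10 9 2 3 7 8)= ((0 8 7 3 2 9 10 1))^(-1)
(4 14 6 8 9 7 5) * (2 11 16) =(2 11 16)(4 14 6 8 9 7 5) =[0, 1, 11, 3, 14, 4, 8, 5, 9, 7, 10, 16, 12, 13, 6, 15, 2]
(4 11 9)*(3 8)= (3 8)(4 11 9)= [0, 1, 2, 8, 11, 5, 6, 7, 3, 4, 10, 9]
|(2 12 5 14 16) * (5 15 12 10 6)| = |(2 10 6 5 14 16)(12 15)| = 6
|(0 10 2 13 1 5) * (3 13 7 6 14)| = |(0 10 2 7 6 14 3 13 1 5)| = 10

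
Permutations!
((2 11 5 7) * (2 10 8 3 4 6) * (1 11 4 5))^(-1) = (1 11)(2 6 4)(3 8 10 7 5)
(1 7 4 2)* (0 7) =[7, 0, 1, 3, 2, 5, 6, 4] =(0 7 4 2 1)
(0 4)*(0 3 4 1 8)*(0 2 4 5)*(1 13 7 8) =[13, 1, 4, 5, 3, 0, 6, 8, 2, 9, 10, 11, 12, 7] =(0 13 7 8 2 4 3 5)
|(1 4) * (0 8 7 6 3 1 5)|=8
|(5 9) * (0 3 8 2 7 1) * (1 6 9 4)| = |(0 3 8 2 7 6 9 5 4 1)| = 10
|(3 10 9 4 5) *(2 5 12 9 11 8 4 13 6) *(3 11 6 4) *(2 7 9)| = 12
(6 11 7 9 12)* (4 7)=(4 7 9 12 6 11)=[0, 1, 2, 3, 7, 5, 11, 9, 8, 12, 10, 4, 6]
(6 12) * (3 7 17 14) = (3 7 17 14)(6 12) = [0, 1, 2, 7, 4, 5, 12, 17, 8, 9, 10, 11, 6, 13, 3, 15, 16, 14]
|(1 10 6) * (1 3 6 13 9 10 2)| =6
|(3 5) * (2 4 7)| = 6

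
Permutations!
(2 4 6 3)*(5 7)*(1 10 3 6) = (1 10 3 2 4)(5 7) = [0, 10, 4, 2, 1, 7, 6, 5, 8, 9, 3]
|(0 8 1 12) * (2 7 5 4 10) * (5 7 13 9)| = 12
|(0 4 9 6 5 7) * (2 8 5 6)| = |(0 4 9 2 8 5 7)| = 7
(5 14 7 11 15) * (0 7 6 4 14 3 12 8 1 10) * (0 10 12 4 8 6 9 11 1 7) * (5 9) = (1 12 6 8 7)(3 4 14 5)(9 11 15) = [0, 12, 2, 4, 14, 3, 8, 1, 7, 11, 10, 15, 6, 13, 5, 9]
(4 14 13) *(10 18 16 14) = (4 10 18 16 14 13) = [0, 1, 2, 3, 10, 5, 6, 7, 8, 9, 18, 11, 12, 4, 13, 15, 14, 17, 16]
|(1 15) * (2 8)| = |(1 15)(2 8)| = 2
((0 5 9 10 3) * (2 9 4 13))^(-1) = ((0 5 4 13 2 9 10 3))^(-1) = (0 3 10 9 2 13 4 5)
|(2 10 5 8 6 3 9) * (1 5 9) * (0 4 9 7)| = |(0 4 9 2 10 7)(1 5 8 6 3)| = 30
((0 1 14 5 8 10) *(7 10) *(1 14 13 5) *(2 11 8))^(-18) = ((0 14 1 13 5 2 11 8 7 10))^(-18) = (0 1 5 11 7)(2 8 10 14 13)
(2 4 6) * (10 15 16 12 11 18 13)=(2 4 6)(10 15 16 12 11 18 13)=[0, 1, 4, 3, 6, 5, 2, 7, 8, 9, 15, 18, 11, 10, 14, 16, 12, 17, 13]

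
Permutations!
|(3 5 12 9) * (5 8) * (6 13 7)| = 15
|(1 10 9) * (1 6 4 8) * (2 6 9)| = 6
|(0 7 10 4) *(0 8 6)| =|(0 7 10 4 8 6)| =6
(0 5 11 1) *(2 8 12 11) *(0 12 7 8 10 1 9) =(0 5 2 10 1 12 11 9)(7 8) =[5, 12, 10, 3, 4, 2, 6, 8, 7, 0, 1, 9, 11]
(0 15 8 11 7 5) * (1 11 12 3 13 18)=(0 15 8 12 3 13 18 1 11 7 5)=[15, 11, 2, 13, 4, 0, 6, 5, 12, 9, 10, 7, 3, 18, 14, 8, 16, 17, 1]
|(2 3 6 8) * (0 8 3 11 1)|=10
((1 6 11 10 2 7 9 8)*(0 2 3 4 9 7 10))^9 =(0 11 6 1 8 9 4 3 10 2)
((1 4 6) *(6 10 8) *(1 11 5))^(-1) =(1 5 11 6 8 10 4) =((1 4 10 8 6 11 5))^(-1)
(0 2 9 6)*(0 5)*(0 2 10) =(0 10)(2 9 6 5) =[10, 1, 9, 3, 4, 2, 5, 7, 8, 6, 0]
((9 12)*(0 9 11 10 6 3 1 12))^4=((0 9)(1 12 11 10 6 3))^4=(1 6 11)(3 10 12)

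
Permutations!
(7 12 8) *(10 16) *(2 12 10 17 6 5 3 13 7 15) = (2 12 8 15)(3 13 7 10 16 17 6 5) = [0, 1, 12, 13, 4, 3, 5, 10, 15, 9, 16, 11, 8, 7, 14, 2, 17, 6]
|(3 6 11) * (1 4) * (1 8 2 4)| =|(2 4 8)(3 6 11)| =3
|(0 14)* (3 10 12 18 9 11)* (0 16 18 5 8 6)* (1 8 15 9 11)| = |(0 14 16 18 11 3 10 12 5 15 9 1 8 6)| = 14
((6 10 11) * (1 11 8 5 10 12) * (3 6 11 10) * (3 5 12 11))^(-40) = (12)(3 11 6)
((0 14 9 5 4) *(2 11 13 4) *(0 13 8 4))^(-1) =((0 14 9 5 2 11 8 4 13))^(-1) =(0 13 4 8 11 2 5 9 14)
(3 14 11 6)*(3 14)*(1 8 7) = [0, 8, 2, 3, 4, 5, 14, 1, 7, 9, 10, 6, 12, 13, 11] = (1 8 7)(6 14 11)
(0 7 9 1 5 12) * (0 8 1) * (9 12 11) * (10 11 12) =(0 7 10 11 9)(1 5 12 8) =[7, 5, 2, 3, 4, 12, 6, 10, 1, 0, 11, 9, 8]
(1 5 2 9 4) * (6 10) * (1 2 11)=(1 5 11)(2 9 4)(6 10)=[0, 5, 9, 3, 2, 11, 10, 7, 8, 4, 6, 1]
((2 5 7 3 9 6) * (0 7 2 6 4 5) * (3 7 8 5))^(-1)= (0 2 5 8)(3 4 9)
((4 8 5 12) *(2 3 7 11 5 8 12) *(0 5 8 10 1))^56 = ((0 5 2 3 7 11 8 10 1)(4 12))^56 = (12)(0 2 7 8 1 5 3 11 10)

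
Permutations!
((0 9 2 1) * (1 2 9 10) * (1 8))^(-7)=((0 10 8 1))^(-7)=(0 10 8 1)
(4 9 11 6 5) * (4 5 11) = (4 9)(6 11) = [0, 1, 2, 3, 9, 5, 11, 7, 8, 4, 10, 6]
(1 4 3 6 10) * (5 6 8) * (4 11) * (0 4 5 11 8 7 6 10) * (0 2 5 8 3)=(0 4)(1 3 7 6 2 5 10)(8 11)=[4, 3, 5, 7, 0, 10, 2, 6, 11, 9, 1, 8]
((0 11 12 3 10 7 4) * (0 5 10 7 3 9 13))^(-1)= (0 13 9 12 11)(3 10 5 4 7)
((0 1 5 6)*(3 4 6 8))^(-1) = (0 6 4 3 8 5 1)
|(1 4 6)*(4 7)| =4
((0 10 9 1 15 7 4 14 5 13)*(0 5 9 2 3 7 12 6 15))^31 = ((0 10 2 3 7 4 14 9 1)(5 13)(6 15 12))^31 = (0 7 1 3 9 2 14 10 4)(5 13)(6 15 12)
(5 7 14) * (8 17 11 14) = (5 7 8 17 11 14) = [0, 1, 2, 3, 4, 7, 6, 8, 17, 9, 10, 14, 12, 13, 5, 15, 16, 11]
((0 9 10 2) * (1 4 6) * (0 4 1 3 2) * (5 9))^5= ((0 5 9 10)(2 4 6 3))^5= (0 5 9 10)(2 4 6 3)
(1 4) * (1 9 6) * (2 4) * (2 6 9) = [0, 6, 4, 3, 2, 5, 1, 7, 8, 9] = (9)(1 6)(2 4)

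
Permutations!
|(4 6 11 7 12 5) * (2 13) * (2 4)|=8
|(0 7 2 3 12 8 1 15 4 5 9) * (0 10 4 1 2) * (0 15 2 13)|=36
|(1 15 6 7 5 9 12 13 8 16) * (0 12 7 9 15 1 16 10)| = 5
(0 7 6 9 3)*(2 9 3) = (0 7 6 3)(2 9) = [7, 1, 9, 0, 4, 5, 3, 6, 8, 2]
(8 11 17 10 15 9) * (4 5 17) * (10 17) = (17)(4 5 10 15 9 8 11) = [0, 1, 2, 3, 5, 10, 6, 7, 11, 8, 15, 4, 12, 13, 14, 9, 16, 17]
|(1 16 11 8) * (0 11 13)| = 6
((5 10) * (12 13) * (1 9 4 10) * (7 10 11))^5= ((1 9 4 11 7 10 5)(12 13))^5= (1 10 11 9 5 7 4)(12 13)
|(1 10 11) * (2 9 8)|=3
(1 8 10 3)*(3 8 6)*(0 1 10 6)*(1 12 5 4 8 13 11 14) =[12, 0, 2, 10, 8, 4, 3, 7, 6, 9, 13, 14, 5, 11, 1] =(0 12 5 4 8 6 3 10 13 11 14 1)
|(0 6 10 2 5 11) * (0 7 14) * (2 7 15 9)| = |(0 6 10 7 14)(2 5 11 15 9)| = 5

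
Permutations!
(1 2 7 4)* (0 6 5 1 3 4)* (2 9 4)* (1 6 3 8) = (0 3 2 7)(1 9 4 8)(5 6) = [3, 9, 7, 2, 8, 6, 5, 0, 1, 4]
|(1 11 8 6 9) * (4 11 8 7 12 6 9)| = 15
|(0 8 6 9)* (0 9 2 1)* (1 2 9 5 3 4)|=|(0 8 6 9 5 3 4 1)|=8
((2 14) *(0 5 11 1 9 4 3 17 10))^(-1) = (0 10 17 3 4 9 1 11 5)(2 14)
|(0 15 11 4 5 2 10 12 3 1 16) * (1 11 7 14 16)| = 35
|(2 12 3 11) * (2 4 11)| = 6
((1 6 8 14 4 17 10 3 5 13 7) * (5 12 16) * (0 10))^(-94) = (0 16 1 4 3 13 8)(5 6 17 12 7 14 10)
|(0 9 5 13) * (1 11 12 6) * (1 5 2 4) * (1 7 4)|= 18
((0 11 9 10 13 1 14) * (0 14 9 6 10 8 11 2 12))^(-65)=(14)(0 2 12)(1 10 11 9 13 6 8)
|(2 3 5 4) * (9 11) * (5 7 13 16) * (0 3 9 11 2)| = 14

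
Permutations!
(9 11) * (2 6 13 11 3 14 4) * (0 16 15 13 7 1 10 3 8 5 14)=(0 16 15 13 11 9 8 5 14 4 2 6 7 1 10 3)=[16, 10, 6, 0, 2, 14, 7, 1, 5, 8, 3, 9, 12, 11, 4, 13, 15]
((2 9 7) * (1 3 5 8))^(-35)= ((1 3 5 8)(2 9 7))^(-35)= (1 3 5 8)(2 9 7)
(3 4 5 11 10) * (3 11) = (3 4 5)(10 11) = [0, 1, 2, 4, 5, 3, 6, 7, 8, 9, 11, 10]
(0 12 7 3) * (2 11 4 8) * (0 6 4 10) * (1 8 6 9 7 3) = (0 12 3 9 7 1 8 2 11 10)(4 6) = [12, 8, 11, 9, 6, 5, 4, 1, 2, 7, 0, 10, 3]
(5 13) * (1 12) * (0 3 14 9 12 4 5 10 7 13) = (0 3 14 9 12 1 4 5)(7 13 10) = [3, 4, 2, 14, 5, 0, 6, 13, 8, 12, 7, 11, 1, 10, 9]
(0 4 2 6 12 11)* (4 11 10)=[11, 1, 6, 3, 2, 5, 12, 7, 8, 9, 4, 0, 10]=(0 11)(2 6 12 10 4)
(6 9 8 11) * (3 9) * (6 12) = (3 9 8 11 12 6) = [0, 1, 2, 9, 4, 5, 3, 7, 11, 8, 10, 12, 6]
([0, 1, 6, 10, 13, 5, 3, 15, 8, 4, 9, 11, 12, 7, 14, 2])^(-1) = [0, 1, 15, 6, 9, 5, 2, 13, 8, 10, 3, 11, 12, 4, 14, 7]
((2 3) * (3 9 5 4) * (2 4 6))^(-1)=(2 6 5 9)(3 4)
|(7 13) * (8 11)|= |(7 13)(8 11)|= 2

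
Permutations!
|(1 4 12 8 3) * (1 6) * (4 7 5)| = 8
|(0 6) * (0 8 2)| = 4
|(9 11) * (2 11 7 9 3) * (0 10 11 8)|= 6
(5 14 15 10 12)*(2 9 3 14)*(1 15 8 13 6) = [0, 15, 9, 14, 4, 2, 1, 7, 13, 3, 12, 11, 5, 6, 8, 10] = (1 15 10 12 5 2 9 3 14 8 13 6)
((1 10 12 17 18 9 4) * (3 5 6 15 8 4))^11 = (1 4 8 15 6 5 3 9 18 17 12 10)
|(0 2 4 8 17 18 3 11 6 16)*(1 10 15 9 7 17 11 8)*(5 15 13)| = 17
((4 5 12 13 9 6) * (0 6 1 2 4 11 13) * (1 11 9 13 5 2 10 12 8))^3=((13)(0 6 9 11 5 8 1 10 12)(2 4))^3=(13)(0 11 1)(2 4)(5 10 6)(8 12 9)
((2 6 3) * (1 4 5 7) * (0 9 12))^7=((0 9 12)(1 4 5 7)(2 6 3))^7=(0 9 12)(1 7 5 4)(2 6 3)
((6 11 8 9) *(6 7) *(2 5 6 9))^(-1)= (2 8 11 6 5)(7 9)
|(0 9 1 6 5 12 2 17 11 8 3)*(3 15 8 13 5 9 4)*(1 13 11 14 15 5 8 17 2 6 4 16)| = |(0 16 1 4 3)(5 12 6 9 13 8)(14 15 17)| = 30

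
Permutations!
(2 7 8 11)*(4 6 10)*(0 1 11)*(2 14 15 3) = (0 1 11 14 15 3 2 7 8)(4 6 10) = [1, 11, 7, 2, 6, 5, 10, 8, 0, 9, 4, 14, 12, 13, 15, 3]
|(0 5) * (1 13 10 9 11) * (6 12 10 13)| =6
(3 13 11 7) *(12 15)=(3 13 11 7)(12 15)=[0, 1, 2, 13, 4, 5, 6, 3, 8, 9, 10, 7, 15, 11, 14, 12]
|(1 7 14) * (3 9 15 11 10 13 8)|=21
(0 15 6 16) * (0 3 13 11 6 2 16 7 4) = (0 15 2 16 3 13 11 6 7 4) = [15, 1, 16, 13, 0, 5, 7, 4, 8, 9, 10, 6, 12, 11, 14, 2, 3]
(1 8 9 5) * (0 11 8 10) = (0 11 8 9 5 1 10) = [11, 10, 2, 3, 4, 1, 6, 7, 9, 5, 0, 8]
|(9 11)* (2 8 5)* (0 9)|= 3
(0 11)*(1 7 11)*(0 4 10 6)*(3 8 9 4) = (0 1 7 11 3 8 9 4 10 6) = [1, 7, 2, 8, 10, 5, 0, 11, 9, 4, 6, 3]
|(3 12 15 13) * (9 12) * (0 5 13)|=|(0 5 13 3 9 12 15)|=7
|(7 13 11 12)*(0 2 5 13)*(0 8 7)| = |(0 2 5 13 11 12)(7 8)| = 6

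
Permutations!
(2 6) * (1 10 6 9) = (1 10 6 2 9) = [0, 10, 9, 3, 4, 5, 2, 7, 8, 1, 6]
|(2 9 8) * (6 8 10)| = 5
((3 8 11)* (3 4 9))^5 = ((3 8 11 4 9))^5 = (11)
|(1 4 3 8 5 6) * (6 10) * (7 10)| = 8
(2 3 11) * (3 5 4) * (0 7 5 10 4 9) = (0 7 5 9)(2 10 4 3 11) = [7, 1, 10, 11, 3, 9, 6, 5, 8, 0, 4, 2]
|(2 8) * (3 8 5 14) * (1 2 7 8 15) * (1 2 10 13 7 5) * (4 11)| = |(1 10 13 7 8 5 14 3 15 2)(4 11)| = 10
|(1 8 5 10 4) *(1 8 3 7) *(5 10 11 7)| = 15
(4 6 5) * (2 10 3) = (2 10 3)(4 6 5) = [0, 1, 10, 2, 6, 4, 5, 7, 8, 9, 3]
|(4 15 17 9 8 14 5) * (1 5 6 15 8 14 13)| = |(1 5 4 8 13)(6 15 17 9 14)| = 5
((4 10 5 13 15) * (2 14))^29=((2 14)(4 10 5 13 15))^29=(2 14)(4 15 13 5 10)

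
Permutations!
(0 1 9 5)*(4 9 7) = (0 1 7 4 9 5) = [1, 7, 2, 3, 9, 0, 6, 4, 8, 5]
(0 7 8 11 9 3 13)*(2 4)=(0 7 8 11 9 3 13)(2 4)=[7, 1, 4, 13, 2, 5, 6, 8, 11, 3, 10, 9, 12, 0]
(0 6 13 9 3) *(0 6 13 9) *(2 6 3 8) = (0 13)(2 6 9 8) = [13, 1, 6, 3, 4, 5, 9, 7, 2, 8, 10, 11, 12, 0]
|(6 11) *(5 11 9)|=|(5 11 6 9)|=4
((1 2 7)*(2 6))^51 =(1 7 2 6) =((1 6 2 7))^51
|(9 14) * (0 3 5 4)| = 4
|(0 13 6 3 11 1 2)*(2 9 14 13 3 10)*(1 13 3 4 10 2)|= 11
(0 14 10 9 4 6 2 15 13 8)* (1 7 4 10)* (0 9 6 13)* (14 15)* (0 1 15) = (1 7 4 13 8 9 10 6 2 14 15) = [0, 7, 14, 3, 13, 5, 2, 4, 9, 10, 6, 11, 12, 8, 15, 1]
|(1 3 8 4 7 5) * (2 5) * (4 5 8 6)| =|(1 3 6 4 7 2 8 5)| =8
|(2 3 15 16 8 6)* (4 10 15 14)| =9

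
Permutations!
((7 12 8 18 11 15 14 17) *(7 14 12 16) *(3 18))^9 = ((3 18 11 15 12 8)(7 16)(14 17))^9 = (3 15)(7 16)(8 11)(12 18)(14 17)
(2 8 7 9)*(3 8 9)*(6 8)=(2 9)(3 6 8 7)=[0, 1, 9, 6, 4, 5, 8, 3, 7, 2]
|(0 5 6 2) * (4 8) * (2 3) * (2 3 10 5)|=6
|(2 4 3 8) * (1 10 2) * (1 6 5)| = 8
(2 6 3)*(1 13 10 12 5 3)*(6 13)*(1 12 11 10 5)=(1 6 12)(2 13 5 3)(10 11)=[0, 6, 13, 2, 4, 3, 12, 7, 8, 9, 11, 10, 1, 5]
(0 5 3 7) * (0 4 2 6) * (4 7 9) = (0 5 3 9 4 2 6) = [5, 1, 6, 9, 2, 3, 0, 7, 8, 4]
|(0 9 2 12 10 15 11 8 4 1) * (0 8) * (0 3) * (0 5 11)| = 6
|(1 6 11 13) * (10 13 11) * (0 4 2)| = |(0 4 2)(1 6 10 13)| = 12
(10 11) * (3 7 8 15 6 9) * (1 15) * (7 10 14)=[0, 15, 2, 10, 4, 5, 9, 8, 1, 3, 11, 14, 12, 13, 7, 6]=(1 15 6 9 3 10 11 14 7 8)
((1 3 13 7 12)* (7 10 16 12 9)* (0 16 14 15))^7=(0 14 13 1 16 15 10 3 12)(7 9)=((0 16 12 1 3 13 10 14 15)(7 9))^7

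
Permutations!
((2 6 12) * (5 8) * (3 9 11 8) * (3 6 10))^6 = (2 5 9)(3 12 8)(6 11 10)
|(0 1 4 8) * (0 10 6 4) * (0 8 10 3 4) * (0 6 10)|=5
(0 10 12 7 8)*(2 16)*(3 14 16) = (0 10 12 7 8)(2 3 14 16) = [10, 1, 3, 14, 4, 5, 6, 8, 0, 9, 12, 11, 7, 13, 16, 15, 2]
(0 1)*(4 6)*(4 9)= [1, 0, 2, 3, 6, 5, 9, 7, 8, 4]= (0 1)(4 6 9)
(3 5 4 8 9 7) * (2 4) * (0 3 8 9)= (0 3 5 2 4 9 7 8)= [3, 1, 4, 5, 9, 2, 6, 8, 0, 7]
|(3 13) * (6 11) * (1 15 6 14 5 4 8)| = |(1 15 6 11 14 5 4 8)(3 13)| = 8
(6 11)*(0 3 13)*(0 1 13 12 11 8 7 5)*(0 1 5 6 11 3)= (1 13 5)(3 12)(6 8 7)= [0, 13, 2, 12, 4, 1, 8, 6, 7, 9, 10, 11, 3, 5]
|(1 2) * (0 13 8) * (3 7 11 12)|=12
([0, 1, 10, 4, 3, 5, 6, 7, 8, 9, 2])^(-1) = (2 10)(3 4)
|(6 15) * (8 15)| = 3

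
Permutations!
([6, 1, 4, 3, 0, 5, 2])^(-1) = [4, 1, 6, 3, 2, 5, 0]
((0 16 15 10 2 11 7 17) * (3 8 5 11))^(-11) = ((0 16 15 10 2 3 8 5 11 7 17))^(-11) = (17)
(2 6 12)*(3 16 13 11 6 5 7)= (2 5 7 3 16 13 11 6 12)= [0, 1, 5, 16, 4, 7, 12, 3, 8, 9, 10, 6, 2, 11, 14, 15, 13]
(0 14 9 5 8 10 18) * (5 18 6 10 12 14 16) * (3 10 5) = (0 16 3 10 6 5 8 12 14 9 18) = [16, 1, 2, 10, 4, 8, 5, 7, 12, 18, 6, 11, 14, 13, 9, 15, 3, 17, 0]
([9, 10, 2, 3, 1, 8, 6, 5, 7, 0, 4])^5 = [9, 4, 2, 3, 10, 7, 6, 8, 5, 0, 1]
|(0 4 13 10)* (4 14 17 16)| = 7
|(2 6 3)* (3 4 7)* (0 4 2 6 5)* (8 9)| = |(0 4 7 3 6 2 5)(8 9)| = 14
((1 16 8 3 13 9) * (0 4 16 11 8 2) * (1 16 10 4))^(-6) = ((0 1 11 8 3 13 9 16 2)(4 10))^(-6) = (0 8 9)(1 3 16)(2 11 13)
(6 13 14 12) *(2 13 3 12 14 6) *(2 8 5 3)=(14)(2 13 6)(3 12 8 5)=[0, 1, 13, 12, 4, 3, 2, 7, 5, 9, 10, 11, 8, 6, 14]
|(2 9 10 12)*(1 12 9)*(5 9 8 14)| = 15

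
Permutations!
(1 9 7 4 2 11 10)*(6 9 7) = (1 7 4 2 11 10)(6 9) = [0, 7, 11, 3, 2, 5, 9, 4, 8, 6, 1, 10]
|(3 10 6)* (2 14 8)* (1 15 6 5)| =6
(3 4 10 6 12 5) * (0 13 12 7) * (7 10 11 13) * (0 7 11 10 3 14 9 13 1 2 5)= (0 11 1 2 5 14 9 13 12)(3 4 10 6)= [11, 2, 5, 4, 10, 14, 3, 7, 8, 13, 6, 1, 0, 12, 9]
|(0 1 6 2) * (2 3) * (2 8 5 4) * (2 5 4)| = |(0 1 6 3 8 4 5 2)| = 8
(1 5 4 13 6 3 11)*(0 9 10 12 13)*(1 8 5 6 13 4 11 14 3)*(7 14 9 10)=(0 10 12 4)(1 6)(3 9 7 14)(5 11 8)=[10, 6, 2, 9, 0, 11, 1, 14, 5, 7, 12, 8, 4, 13, 3]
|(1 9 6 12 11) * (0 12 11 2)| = |(0 12 2)(1 9 6 11)| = 12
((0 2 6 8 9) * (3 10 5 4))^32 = (10)(0 6 9 2 8)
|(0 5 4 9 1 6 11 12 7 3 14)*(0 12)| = |(0 5 4 9 1 6 11)(3 14 12 7)| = 28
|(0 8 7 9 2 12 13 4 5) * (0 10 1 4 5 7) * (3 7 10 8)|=|(0 3 7 9 2 12 13 5 8)(1 4 10)|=9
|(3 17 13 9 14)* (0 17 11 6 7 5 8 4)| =12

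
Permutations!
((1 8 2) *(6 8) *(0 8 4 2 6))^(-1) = (0 1 2 4 6 8)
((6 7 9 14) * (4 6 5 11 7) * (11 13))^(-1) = ((4 6)(5 13 11 7 9 14))^(-1) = (4 6)(5 14 9 7 11 13)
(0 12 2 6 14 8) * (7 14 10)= (0 12 2 6 10 7 14 8)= [12, 1, 6, 3, 4, 5, 10, 14, 0, 9, 7, 11, 2, 13, 8]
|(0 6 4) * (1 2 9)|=3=|(0 6 4)(1 2 9)|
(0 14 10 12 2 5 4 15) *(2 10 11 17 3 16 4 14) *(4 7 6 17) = (0 2 5 14 11 4 15)(3 16 7 6 17)(10 12) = [2, 1, 5, 16, 15, 14, 17, 6, 8, 9, 12, 4, 10, 13, 11, 0, 7, 3]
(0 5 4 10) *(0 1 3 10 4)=(0 5)(1 3 10)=[5, 3, 2, 10, 4, 0, 6, 7, 8, 9, 1]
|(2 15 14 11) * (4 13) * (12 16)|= |(2 15 14 11)(4 13)(12 16)|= 4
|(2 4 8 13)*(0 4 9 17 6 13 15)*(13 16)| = 12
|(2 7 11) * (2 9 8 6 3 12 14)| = |(2 7 11 9 8 6 3 12 14)| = 9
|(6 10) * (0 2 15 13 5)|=|(0 2 15 13 5)(6 10)|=10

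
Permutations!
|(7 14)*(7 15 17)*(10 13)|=4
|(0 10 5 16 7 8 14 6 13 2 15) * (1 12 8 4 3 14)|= |(0 10 5 16 7 4 3 14 6 13 2 15)(1 12 8)|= 12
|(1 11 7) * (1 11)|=|(7 11)|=2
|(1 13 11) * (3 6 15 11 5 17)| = 8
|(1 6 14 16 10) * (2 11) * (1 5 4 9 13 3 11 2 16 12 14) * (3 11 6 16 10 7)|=30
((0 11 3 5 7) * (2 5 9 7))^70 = ((0 11 3 9 7)(2 5))^70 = (11)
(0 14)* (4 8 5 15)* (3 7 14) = (0 3 7 14)(4 8 5 15) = [3, 1, 2, 7, 8, 15, 6, 14, 5, 9, 10, 11, 12, 13, 0, 4]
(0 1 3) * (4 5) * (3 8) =[1, 8, 2, 0, 5, 4, 6, 7, 3] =(0 1 8 3)(4 5)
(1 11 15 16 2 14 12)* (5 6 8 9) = (1 11 15 16 2 14 12)(5 6 8 9) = [0, 11, 14, 3, 4, 6, 8, 7, 9, 5, 10, 15, 1, 13, 12, 16, 2]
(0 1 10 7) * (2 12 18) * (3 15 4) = (0 1 10 7)(2 12 18)(3 15 4) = [1, 10, 12, 15, 3, 5, 6, 0, 8, 9, 7, 11, 18, 13, 14, 4, 16, 17, 2]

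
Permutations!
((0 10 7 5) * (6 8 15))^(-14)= ((0 10 7 5)(6 8 15))^(-14)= (0 7)(5 10)(6 8 15)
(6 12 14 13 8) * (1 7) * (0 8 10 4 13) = (0 8 6 12 14)(1 7)(4 13 10) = [8, 7, 2, 3, 13, 5, 12, 1, 6, 9, 4, 11, 14, 10, 0]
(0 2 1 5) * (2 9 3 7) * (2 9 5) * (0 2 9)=[5, 9, 1, 7, 4, 2, 6, 0, 8, 3]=(0 5 2 1 9 3 7)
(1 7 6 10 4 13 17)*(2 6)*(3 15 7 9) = (1 9 3 15 7 2 6 10 4 13 17) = [0, 9, 6, 15, 13, 5, 10, 2, 8, 3, 4, 11, 12, 17, 14, 7, 16, 1]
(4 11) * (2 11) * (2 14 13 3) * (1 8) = (1 8)(2 11 4 14 13 3) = [0, 8, 11, 2, 14, 5, 6, 7, 1, 9, 10, 4, 12, 3, 13]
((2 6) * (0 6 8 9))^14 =((0 6 2 8 9))^14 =(0 9 8 2 6)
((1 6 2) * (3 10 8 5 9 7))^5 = (1 2 6)(3 7 9 5 8 10)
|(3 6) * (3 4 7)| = |(3 6 4 7)| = 4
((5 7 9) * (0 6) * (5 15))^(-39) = (0 6)(5 7 9 15)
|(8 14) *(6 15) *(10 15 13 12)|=|(6 13 12 10 15)(8 14)|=10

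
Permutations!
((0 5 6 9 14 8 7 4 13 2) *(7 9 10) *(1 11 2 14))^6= (0 13 2 4 11 7 1 10 9 6 8 5 14)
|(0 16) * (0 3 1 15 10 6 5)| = 8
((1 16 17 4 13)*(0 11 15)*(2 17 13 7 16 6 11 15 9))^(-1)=(0 15)(1 13 16 7 4 17 2 9 11 6)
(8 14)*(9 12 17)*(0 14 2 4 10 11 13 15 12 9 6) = (0 14 8 2 4 10 11 13 15 12 17 6) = [14, 1, 4, 3, 10, 5, 0, 7, 2, 9, 11, 13, 17, 15, 8, 12, 16, 6]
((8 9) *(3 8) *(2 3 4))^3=(2 9 3 4 8)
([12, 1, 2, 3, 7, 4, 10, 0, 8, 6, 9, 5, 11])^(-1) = (0 7 4 5 11 12)(6 9 10)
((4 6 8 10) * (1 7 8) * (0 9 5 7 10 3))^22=(0 8 5)(1 4)(3 7 9)(6 10)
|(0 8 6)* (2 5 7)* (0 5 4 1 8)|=|(1 8 6 5 7 2 4)|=7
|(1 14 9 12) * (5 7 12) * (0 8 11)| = |(0 8 11)(1 14 9 5 7 12)| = 6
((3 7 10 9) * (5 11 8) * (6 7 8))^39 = ((3 8 5 11 6 7 10 9))^39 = (3 9 10 7 6 11 5 8)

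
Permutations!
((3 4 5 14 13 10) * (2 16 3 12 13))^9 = (2 4)(3 14)(5 16)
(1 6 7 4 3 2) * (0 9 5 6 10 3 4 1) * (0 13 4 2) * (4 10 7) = (0 9 5 6 4 2 13 10 3)(1 7) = [9, 7, 13, 0, 2, 6, 4, 1, 8, 5, 3, 11, 12, 10]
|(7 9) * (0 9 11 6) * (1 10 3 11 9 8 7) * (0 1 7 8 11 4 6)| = 10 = |(0 11)(1 10 3 4 6)(7 9)|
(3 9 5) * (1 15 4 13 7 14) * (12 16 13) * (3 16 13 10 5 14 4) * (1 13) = (1 15 3 9 14 13 7 4 12)(5 16 10) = [0, 15, 2, 9, 12, 16, 6, 4, 8, 14, 5, 11, 1, 7, 13, 3, 10]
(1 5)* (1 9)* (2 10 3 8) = (1 5 9)(2 10 3 8) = [0, 5, 10, 8, 4, 9, 6, 7, 2, 1, 3]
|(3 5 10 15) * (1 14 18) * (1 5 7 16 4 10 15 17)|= 11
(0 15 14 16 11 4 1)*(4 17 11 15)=[4, 0, 2, 3, 1, 5, 6, 7, 8, 9, 10, 17, 12, 13, 16, 14, 15, 11]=(0 4 1)(11 17)(14 16 15)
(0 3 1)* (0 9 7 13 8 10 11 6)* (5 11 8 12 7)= (0 3 1 9 5 11 6)(7 13 12)(8 10)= [3, 9, 2, 1, 4, 11, 0, 13, 10, 5, 8, 6, 7, 12]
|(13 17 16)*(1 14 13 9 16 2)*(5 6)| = 10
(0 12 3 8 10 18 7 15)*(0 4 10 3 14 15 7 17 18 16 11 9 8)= (0 12 14 15 4 10 16 11 9 8 3)(17 18)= [12, 1, 2, 0, 10, 5, 6, 7, 3, 8, 16, 9, 14, 13, 15, 4, 11, 18, 17]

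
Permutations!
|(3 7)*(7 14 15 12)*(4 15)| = 6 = |(3 14 4 15 12 7)|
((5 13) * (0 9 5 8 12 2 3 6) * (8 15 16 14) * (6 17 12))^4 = (17)(0 15 6 13 8 5 14 9 16)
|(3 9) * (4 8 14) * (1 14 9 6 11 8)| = 15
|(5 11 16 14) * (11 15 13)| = 6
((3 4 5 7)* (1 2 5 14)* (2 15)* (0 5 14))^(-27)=(0 3 5 4 7)(1 15 2 14)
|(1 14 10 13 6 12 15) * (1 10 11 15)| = 8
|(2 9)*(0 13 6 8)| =4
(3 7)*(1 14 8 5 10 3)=(1 14 8 5 10 3 7)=[0, 14, 2, 7, 4, 10, 6, 1, 5, 9, 3, 11, 12, 13, 8]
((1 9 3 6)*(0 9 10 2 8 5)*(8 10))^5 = ((0 9 3 6 1 8 5)(2 10))^5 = (0 8 6 9 5 1 3)(2 10)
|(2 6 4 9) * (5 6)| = 5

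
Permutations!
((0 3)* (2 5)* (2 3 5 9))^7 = ((0 5 3)(2 9))^7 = (0 5 3)(2 9)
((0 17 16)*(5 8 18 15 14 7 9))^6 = ((0 17 16)(5 8 18 15 14 7 9))^6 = (5 9 7 14 15 18 8)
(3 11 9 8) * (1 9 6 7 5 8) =(1 9)(3 11 6 7 5 8) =[0, 9, 2, 11, 4, 8, 7, 5, 3, 1, 10, 6]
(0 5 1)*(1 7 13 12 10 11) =(0 5 7 13 12 10 11 1) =[5, 0, 2, 3, 4, 7, 6, 13, 8, 9, 11, 1, 10, 12]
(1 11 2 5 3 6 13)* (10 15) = [0, 11, 5, 6, 4, 3, 13, 7, 8, 9, 15, 2, 12, 1, 14, 10] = (1 11 2 5 3 6 13)(10 15)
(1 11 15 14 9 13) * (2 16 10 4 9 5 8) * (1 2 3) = [0, 11, 16, 1, 9, 8, 6, 7, 3, 13, 4, 15, 12, 2, 5, 14, 10] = (1 11 15 14 5 8 3)(2 16 10 4 9 13)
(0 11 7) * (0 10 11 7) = (0 7 10 11) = [7, 1, 2, 3, 4, 5, 6, 10, 8, 9, 11, 0]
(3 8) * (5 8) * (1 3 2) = (1 3 5 8 2) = [0, 3, 1, 5, 4, 8, 6, 7, 2]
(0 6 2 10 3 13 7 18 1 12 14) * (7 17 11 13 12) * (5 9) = (0 6 2 10 3 12 14)(1 7 18)(5 9)(11 13 17) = [6, 7, 10, 12, 4, 9, 2, 18, 8, 5, 3, 13, 14, 17, 0, 15, 16, 11, 1]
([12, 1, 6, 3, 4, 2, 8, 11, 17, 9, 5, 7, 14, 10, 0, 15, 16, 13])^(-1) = (0 14 12)(2 5 10 13 17 8 6)(7 11)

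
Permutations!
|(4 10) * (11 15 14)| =6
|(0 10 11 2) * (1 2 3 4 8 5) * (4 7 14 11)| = |(0 10 4 8 5 1 2)(3 7 14 11)| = 28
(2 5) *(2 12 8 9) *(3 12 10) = (2 5 10 3 12 8 9) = [0, 1, 5, 12, 4, 10, 6, 7, 9, 2, 3, 11, 8]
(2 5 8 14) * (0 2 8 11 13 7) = (0 2 5 11 13 7)(8 14) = [2, 1, 5, 3, 4, 11, 6, 0, 14, 9, 10, 13, 12, 7, 8]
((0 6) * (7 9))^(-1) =(0 6)(7 9)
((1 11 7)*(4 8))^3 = (11)(4 8)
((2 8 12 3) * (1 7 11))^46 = ((1 7 11)(2 8 12 3))^46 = (1 7 11)(2 12)(3 8)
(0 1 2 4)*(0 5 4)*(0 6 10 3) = [1, 2, 6, 0, 5, 4, 10, 7, 8, 9, 3] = (0 1 2 6 10 3)(4 5)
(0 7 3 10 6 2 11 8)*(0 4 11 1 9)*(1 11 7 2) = (0 2 11 8 4 7 3 10 6 1 9) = [2, 9, 11, 10, 7, 5, 1, 3, 4, 0, 6, 8]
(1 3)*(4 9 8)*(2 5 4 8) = (1 3)(2 5 4 9) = [0, 3, 5, 1, 9, 4, 6, 7, 8, 2]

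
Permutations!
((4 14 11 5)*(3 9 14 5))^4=((3 9 14 11)(4 5))^4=(14)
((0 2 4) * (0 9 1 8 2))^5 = ((1 8 2 4 9))^5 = (9)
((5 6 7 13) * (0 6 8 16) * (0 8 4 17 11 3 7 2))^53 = ((0 6 2)(3 7 13 5 4 17 11)(8 16))^53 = (0 2 6)(3 4 7 17 13 11 5)(8 16)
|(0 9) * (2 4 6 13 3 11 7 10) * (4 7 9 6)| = |(0 6 13 3 11 9)(2 7 10)| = 6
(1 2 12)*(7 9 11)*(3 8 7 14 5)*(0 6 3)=(0 6 3 8 7 9 11 14 5)(1 2 12)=[6, 2, 12, 8, 4, 0, 3, 9, 7, 11, 10, 14, 1, 13, 5]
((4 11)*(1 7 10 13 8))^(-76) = (1 8 13 10 7)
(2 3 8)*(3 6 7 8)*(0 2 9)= (0 2 6 7 8 9)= [2, 1, 6, 3, 4, 5, 7, 8, 9, 0]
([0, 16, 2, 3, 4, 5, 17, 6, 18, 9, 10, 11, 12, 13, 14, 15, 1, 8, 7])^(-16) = (6 7 18 8 17)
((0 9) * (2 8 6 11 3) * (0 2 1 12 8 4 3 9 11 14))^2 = (0 9 4 1 8 14 11 2 3 12 6)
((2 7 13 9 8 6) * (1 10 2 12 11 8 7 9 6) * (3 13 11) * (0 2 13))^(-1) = (0 3 12 6 13 10 1 8 11 7 9 2)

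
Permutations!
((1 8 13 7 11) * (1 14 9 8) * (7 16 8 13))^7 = (16)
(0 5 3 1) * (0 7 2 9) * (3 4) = (0 5 4 3 1 7 2 9) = [5, 7, 9, 1, 3, 4, 6, 2, 8, 0]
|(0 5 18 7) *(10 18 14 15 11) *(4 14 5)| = |(0 4 14 15 11 10 18 7)| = 8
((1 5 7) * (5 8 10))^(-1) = (1 7 5 10 8)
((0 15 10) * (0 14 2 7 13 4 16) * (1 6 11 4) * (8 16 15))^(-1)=((0 8 16)(1 6 11 4 15 10 14 2 7 13))^(-1)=(0 16 8)(1 13 7 2 14 10 15 4 11 6)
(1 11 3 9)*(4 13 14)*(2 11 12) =(1 12 2 11 3 9)(4 13 14) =[0, 12, 11, 9, 13, 5, 6, 7, 8, 1, 10, 3, 2, 14, 4]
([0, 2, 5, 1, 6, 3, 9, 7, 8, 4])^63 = [0, 3, 1, 5, 4, 2, 6, 7, 8, 9]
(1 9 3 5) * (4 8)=(1 9 3 5)(4 8)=[0, 9, 2, 5, 8, 1, 6, 7, 4, 3]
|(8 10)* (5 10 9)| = |(5 10 8 9)| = 4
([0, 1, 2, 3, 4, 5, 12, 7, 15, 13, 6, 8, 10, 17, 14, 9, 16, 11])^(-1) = (6 10 12)(8 11 17 13 9 15)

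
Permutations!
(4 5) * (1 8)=(1 8)(4 5)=[0, 8, 2, 3, 5, 4, 6, 7, 1]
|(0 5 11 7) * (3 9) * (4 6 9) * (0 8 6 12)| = 10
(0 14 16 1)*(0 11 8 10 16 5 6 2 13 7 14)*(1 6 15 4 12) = (1 11 8 10 16 6 2 13 7 14 5 15 4 12) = [0, 11, 13, 3, 12, 15, 2, 14, 10, 9, 16, 8, 1, 7, 5, 4, 6]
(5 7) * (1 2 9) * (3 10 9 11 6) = [0, 2, 11, 10, 4, 7, 3, 5, 8, 1, 9, 6] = (1 2 11 6 3 10 9)(5 7)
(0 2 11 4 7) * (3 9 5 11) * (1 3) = (0 2 1 3 9 5 11 4 7) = [2, 3, 1, 9, 7, 11, 6, 0, 8, 5, 10, 4]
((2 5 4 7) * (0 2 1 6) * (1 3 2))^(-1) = ((0 1 6)(2 5 4 7 3))^(-1) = (0 6 1)(2 3 7 4 5)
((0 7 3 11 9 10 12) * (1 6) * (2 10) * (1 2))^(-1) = ((0 7 3 11 9 1 6 2 10 12))^(-1) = (0 12 10 2 6 1 9 11 3 7)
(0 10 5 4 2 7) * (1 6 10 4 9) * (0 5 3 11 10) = (0 4 2 7 5 9 1 6)(3 11 10) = [4, 6, 7, 11, 2, 9, 0, 5, 8, 1, 3, 10]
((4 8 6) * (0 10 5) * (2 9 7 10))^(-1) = (0 5 10 7 9 2)(4 6 8)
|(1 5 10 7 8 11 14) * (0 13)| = 14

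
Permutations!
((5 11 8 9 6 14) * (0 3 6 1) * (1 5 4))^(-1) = (0 1 4 14 6 3)(5 9 8 11)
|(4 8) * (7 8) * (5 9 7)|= |(4 5 9 7 8)|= 5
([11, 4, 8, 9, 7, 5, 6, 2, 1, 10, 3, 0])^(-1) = (0 11)(1 8 2 7 4)(3 10 9)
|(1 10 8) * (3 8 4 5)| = 6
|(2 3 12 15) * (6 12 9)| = 6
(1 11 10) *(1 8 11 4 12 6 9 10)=(1 4 12 6 9 10 8 11)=[0, 4, 2, 3, 12, 5, 9, 7, 11, 10, 8, 1, 6]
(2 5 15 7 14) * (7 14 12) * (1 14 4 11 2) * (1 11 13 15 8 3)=(1 14 11 2 5 8 3)(4 13 15)(7 12)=[0, 14, 5, 1, 13, 8, 6, 12, 3, 9, 10, 2, 7, 15, 11, 4]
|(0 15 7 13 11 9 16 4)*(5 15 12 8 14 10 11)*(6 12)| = |(0 6 12 8 14 10 11 9 16 4)(5 15 7 13)| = 20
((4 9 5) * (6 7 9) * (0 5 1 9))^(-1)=(0 7 6 4 5)(1 9)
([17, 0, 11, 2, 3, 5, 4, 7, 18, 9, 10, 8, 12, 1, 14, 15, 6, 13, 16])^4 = [0, 1, 16, 18, 8, 5, 11, 7, 4, 9, 10, 6, 12, 13, 14, 15, 2, 17, 3]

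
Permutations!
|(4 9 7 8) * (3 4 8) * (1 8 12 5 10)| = |(1 8 12 5 10)(3 4 9 7)| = 20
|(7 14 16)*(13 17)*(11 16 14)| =|(7 11 16)(13 17)| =6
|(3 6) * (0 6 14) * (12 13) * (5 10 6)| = 6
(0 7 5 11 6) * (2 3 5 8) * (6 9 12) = [7, 1, 3, 5, 4, 11, 0, 8, 2, 12, 10, 9, 6] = (0 7 8 2 3 5 11 9 12 6)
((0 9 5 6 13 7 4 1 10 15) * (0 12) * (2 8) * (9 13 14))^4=(0 1)(4 12)(7 15)(10 13)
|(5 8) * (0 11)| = 2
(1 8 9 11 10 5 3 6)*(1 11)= (1 8 9)(3 6 11 10 5)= [0, 8, 2, 6, 4, 3, 11, 7, 9, 1, 5, 10]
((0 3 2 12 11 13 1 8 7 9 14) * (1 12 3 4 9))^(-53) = ((0 4 9 14)(1 8 7)(2 3)(11 13 12))^(-53) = (0 14 9 4)(1 8 7)(2 3)(11 13 12)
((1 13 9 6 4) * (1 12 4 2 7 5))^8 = (1 13 9 6 2 7 5)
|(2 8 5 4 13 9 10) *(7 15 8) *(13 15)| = |(2 7 13 9 10)(4 15 8 5)| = 20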